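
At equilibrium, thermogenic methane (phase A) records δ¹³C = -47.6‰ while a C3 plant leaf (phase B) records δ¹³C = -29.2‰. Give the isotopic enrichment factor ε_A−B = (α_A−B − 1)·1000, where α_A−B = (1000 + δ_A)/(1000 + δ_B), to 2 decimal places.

α_A−B = (1000 + -47.6) / (1000 + -29.2) = 952.4 / 970.8 = 0.981047
ε_A−B = (0.981047 − 1) × 1000 = -18.953‰
(The approximation ε ≈ δ_A − δ_B would give -18.4‰.)

-18.95‰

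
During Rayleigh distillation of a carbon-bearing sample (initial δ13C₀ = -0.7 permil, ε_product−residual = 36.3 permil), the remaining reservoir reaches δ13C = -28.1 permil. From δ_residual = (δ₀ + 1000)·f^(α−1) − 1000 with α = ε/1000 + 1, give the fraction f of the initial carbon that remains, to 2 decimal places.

0.46

α − 1 = ε/1000 = 0.0363
(δ_res + 1000)/(δ₀ + 1000) = (-28.1 + 1000)/(-0.7 + 1000) = 971.9/999.3 = 0.972581
f = 0.972581^(1/0.0363) = exp(ln(0.972581)/0.0363) = exp(-0.02780/0.0363)
f = exp(-0.7659) = 0.4649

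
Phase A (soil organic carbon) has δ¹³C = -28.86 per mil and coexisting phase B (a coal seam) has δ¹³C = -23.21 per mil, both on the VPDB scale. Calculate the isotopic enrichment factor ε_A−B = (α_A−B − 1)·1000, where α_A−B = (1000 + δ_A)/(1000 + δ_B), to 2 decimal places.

-5.78 per mil

α_A−B = (1000 + -28.86) / (1000 + -23.21) = 971.14 / 976.79 = 0.994216
ε_A−B = (0.994216 − 1) × 1000 = -5.784 per mil
(The approximation ε ≈ δ_A − δ_B would give -5.65 per mil.)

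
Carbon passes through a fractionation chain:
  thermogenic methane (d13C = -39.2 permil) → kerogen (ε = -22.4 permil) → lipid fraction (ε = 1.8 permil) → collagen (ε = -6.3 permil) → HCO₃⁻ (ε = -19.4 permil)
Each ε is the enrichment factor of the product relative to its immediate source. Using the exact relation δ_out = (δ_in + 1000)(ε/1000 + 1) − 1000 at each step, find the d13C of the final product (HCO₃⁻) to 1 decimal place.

step 1: δ = (-39.20 + 1000)·(-22.4/1000 + 1) − 1000 = -60.72 permil
step 2: δ = (-60.72 + 1000)·(1.8/1000 + 1) − 1000 = -59.03 permil
step 3: δ = (-59.03 + 1000)·(-6.3/1000 + 1) − 1000 = -64.96 permil
step 4: δ = (-64.96 + 1000)·(-19.4/1000 + 1) − 1000 = -83.10 permil

-83.1 permil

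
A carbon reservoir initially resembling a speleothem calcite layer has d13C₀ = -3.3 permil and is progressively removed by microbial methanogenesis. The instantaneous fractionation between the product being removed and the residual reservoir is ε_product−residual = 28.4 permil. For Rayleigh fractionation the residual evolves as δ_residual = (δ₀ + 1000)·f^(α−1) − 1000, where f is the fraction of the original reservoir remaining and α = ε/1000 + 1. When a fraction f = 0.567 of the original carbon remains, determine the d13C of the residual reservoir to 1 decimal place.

-19.2 permil

Rayleigh residual: δ_res = (δ₀ + 1000)·f^(α−1) − 1000
α = ε/1000 + 1 = 1.02840, so α − 1 = 0.02840
f^(α−1) = 0.567^(0.02840) = 0.984015
δ_res = (-3.3 + 1000) × 0.984015 − 1000 = 980.768 − 1000 = -19.23 permil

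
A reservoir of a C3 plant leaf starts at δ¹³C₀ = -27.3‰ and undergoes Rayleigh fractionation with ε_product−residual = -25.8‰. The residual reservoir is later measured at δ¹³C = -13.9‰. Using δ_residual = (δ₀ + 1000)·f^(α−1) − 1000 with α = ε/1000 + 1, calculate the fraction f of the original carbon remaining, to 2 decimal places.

α − 1 = ε/1000 = -0.0258
(δ_res + 1000)/(δ₀ + 1000) = (-13.9 + 1000)/(-27.3 + 1000) = 986.1/972.7 = 1.013776
f = 1.013776^(1/-0.0258) = exp(ln(1.013776)/-0.0258) = exp(0.01368/-0.0258)
f = exp(-0.5303) = 0.5884

0.59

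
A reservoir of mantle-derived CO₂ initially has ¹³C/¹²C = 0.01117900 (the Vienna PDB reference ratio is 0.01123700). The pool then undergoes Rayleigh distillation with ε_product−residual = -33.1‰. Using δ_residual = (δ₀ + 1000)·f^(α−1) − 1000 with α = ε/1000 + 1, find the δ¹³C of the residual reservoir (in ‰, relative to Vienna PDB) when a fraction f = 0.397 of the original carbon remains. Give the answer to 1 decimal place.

δ₀ = (0.01117900/0.01123700 − 1)×1000 = (0.994838 − 1)×1000 = -5.162‰
α − 1 = ε/1000 = -0.0331
f^(α−1) = 0.397^(-0.0331) = 1.031051
δ_res = (-5.162 + 1000) × 1.031051 − 1000 = 1025.729 − 1000 = 25.73‰

25.7‰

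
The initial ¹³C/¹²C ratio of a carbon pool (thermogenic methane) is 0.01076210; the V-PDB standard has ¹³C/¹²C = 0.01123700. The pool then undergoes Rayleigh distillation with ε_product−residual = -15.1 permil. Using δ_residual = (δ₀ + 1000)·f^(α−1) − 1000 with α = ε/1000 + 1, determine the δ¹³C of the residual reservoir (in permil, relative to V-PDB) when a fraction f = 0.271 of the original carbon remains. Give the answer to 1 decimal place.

δ₀ = (0.01076210/0.01123700 − 1)×1000 = (0.957738 − 1)×1000 = -42.262 permil
α − 1 = ε/1000 = -0.0151
f^(α−1) = 0.271^(-0.0151) = 1.019911
δ_res = (-42.262 + 1000) × 1.019911 − 1000 = 976.807 − 1000 = -23.19 permil

-23.2 permil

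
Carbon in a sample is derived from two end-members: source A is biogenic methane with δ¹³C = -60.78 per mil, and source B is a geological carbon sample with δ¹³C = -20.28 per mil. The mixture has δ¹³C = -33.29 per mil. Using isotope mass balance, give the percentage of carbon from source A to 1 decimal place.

δ_mix = f_A·δ_A + (1 − f_A)·δ_B  ⇒  f_A = (δ_mix − δ_B)/(δ_A − δ_B)
f_A = (-33.29 − (-20.28)) / (-60.78 − (-20.28))
f_A = -13.01 / -40.50 = 0.3212

32.1%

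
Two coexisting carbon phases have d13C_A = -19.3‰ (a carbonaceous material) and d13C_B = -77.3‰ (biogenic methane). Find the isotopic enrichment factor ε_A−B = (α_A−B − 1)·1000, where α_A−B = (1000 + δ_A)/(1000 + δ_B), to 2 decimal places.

62.86‰

α_A−B = (1000 + -19.3) / (1000 + -77.3) = 980.7 / 922.7 = 1.062859
ε_A−B = (1.062859 − 1) × 1000 = 62.859‰
(The approximation ε ≈ δ_A − δ_B would give 58.0‰.)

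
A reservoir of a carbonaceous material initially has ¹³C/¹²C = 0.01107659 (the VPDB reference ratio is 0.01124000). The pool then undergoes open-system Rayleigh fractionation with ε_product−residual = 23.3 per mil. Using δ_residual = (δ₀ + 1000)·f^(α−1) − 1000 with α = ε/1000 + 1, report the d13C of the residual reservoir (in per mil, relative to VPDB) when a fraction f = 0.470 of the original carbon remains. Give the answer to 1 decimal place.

δ₀ = (0.01107659/0.01124000 − 1)×1000 = (0.985462 − 1)×1000 = -14.538 per mil
α − 1 = ε/1000 = 0.0233
f^(α−1) = 0.470^(0.0233) = 0.982562
δ_res = (-14.538 + 1000) × 0.982562 − 1000 = 968.277 − 1000 = -31.72 per mil

-31.7 per mil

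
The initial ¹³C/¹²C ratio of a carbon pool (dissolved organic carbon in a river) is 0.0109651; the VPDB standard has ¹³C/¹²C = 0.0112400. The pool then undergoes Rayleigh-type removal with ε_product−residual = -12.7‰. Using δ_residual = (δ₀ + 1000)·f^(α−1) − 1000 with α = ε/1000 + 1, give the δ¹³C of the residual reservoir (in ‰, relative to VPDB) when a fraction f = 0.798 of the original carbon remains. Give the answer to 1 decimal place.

-21.7‰

δ₀ = (0.0109651/0.0112400 − 1)×1000 = (0.975543 − 1)×1000 = -24.457‰
α − 1 = ε/1000 = -0.0127
f^(α−1) = 0.798^(-0.0127) = 1.002870
δ_res = (-24.457 + 1000) × 1.002870 − 1000 = 978.342 − 1000 = -21.66‰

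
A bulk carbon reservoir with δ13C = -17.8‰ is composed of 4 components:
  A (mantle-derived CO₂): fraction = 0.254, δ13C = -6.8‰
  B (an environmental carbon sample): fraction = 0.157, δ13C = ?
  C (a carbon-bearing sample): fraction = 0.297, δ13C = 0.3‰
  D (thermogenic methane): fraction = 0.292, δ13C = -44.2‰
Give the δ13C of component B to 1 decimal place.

-20.7‰

Isotope mass balance: δ_bulk = Σ fᵢ·δᵢ.
-17.8 = 0.254×(-6.8) + 0.157×δ_B + 0.297×(0.3) + 0.292×(-44.2)
0.157·δ_B = -17.8 − (-14.544) = -3.256
δ_B = -3.256 / 0.157 = -20.74‰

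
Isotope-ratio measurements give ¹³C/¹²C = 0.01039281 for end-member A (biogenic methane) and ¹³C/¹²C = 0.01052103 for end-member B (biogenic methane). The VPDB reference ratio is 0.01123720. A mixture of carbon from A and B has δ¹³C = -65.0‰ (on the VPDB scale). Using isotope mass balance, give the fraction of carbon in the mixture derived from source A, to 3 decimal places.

0.111

δ_A = (0.01039281/0.01123720 − 1)×1000 = (0.924858 − 1)×1000 = -75.142‰
δ_B = (0.01052103/0.01123720 − 1)×1000 = (0.936268 − 1)×1000 = -63.732‰
f_A = (δ_mix − δ_B)/(δ_A − δ_B) = (-65.0 − (-63.732))/(-75.142 − (-63.732))
f_A = -1.268 / -11.410 = 0.1111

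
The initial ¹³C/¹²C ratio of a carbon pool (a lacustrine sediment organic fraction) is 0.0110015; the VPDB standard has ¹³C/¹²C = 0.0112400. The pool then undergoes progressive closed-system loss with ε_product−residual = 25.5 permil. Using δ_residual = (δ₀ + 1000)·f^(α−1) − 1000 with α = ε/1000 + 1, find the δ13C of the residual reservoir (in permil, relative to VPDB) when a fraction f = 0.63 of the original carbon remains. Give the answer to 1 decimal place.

δ₀ = (0.0110015/0.0112400 − 1)×1000 = (0.978781 − 1)×1000 = -21.219 permil
α − 1 = ε/1000 = 0.0255
f^(α−1) = 0.63^(0.0255) = 0.988287
δ_res = (-21.219 + 1000) × 0.988287 − 1000 = 967.317 − 1000 = -32.68 permil

-32.7 permil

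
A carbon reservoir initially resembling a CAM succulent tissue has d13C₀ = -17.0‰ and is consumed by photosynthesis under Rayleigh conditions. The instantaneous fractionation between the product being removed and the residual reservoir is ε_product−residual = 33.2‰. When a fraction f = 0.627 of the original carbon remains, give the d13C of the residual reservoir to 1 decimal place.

-32.1‰

Rayleigh residual: δ_res = (δ₀ + 1000)·f^(α−1) − 1000
α = ε/1000 + 1 = 1.03320, so α − 1 = 0.03320
f^(α−1) = 0.627^(0.03320) = 0.984621
δ_res = (-17.0 + 1000) × 0.984621 − 1000 = 967.883 − 1000 = -32.12‰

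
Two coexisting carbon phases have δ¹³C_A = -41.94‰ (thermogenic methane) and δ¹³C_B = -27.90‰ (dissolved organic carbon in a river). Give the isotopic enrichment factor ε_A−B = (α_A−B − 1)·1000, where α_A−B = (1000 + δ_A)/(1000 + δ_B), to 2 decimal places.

-14.44‰

α_A−B = (1000 + -41.94) / (1000 + -27.90) = 958.06 / 972.10 = 0.985557
ε_A−B = (0.985557 − 1) × 1000 = -14.443‰
(The approximation ε ≈ δ_A − δ_B would give -14.04‰.)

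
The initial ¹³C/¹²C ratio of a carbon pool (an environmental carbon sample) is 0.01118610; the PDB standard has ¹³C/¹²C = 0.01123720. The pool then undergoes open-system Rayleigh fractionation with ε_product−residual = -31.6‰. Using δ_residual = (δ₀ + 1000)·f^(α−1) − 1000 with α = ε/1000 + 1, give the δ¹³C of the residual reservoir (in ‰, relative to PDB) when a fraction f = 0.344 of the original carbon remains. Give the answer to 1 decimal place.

29.6‰

δ₀ = (0.01118610/0.01123720 − 1)×1000 = (0.995453 − 1)×1000 = -4.547‰
α − 1 = ε/1000 = -0.0316
f^(α−1) = 0.344^(-0.0316) = 1.034296
δ_res = (-4.547 + 1000) × 1.034296 − 1000 = 1029.592 − 1000 = 29.59‰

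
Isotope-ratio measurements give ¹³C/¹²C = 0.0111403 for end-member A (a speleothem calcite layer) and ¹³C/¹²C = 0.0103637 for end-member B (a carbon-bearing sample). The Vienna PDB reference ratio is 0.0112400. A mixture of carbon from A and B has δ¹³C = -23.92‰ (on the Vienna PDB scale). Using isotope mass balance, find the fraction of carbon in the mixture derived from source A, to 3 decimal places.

δ_A = (0.0111403/0.0112400 − 1)×1000 = (0.991130 − 1)×1000 = -8.870‰
δ_B = (0.0103637/0.0112400 − 1)×1000 = (0.922037 − 1)×1000 = -77.963‰
f_A = (δ_mix − δ_B)/(δ_A − δ_B) = (-23.92 − (-77.963))/(-8.870 − (-77.963))
f_A = 54.043 / 69.093 = 0.7822

0.782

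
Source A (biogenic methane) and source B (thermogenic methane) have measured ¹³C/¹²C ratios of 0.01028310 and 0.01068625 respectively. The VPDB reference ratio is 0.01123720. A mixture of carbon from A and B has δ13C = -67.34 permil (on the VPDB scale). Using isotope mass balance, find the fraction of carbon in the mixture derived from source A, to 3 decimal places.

0.510

δ_A = (0.01028310/0.01123720 − 1)×1000 = (0.915095 − 1)×1000 = -84.905 permil
δ_B = (0.01068625/0.01123720 − 1)×1000 = (0.950971 − 1)×1000 = -49.029 permil
f_A = (δ_mix − δ_B)/(δ_A − δ_B) = (-67.34 − (-49.029))/(-84.905 − (-49.029))
f_A = -18.311 / -35.876 = 0.5104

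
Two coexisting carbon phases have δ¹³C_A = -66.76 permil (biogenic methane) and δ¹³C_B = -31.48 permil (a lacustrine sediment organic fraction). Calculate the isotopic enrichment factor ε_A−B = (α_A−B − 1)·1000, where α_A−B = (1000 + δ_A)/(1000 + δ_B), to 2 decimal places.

α_A−B = (1000 + -66.76) / (1000 + -31.48) = 933.24 / 968.52 = 0.963573
ε_A−B = (0.963573 − 1) × 1000 = -36.427 permil
(The approximation ε ≈ δ_A − δ_B would give -35.28 permil.)

-36.43 permil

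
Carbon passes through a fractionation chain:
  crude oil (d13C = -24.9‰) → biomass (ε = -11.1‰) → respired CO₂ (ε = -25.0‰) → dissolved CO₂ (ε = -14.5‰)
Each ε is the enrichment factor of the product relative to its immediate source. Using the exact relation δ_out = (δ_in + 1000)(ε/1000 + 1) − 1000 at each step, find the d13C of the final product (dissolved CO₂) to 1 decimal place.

step 1: δ = (-24.90 + 1000)·(-11.1/1000 + 1) − 1000 = -35.72‰
step 2: δ = (-35.72 + 1000)·(-25.0/1000 + 1) − 1000 = -59.83‰
step 3: δ = (-59.83 + 1000)·(-14.5/1000 + 1) − 1000 = -73.46‰

-73.5‰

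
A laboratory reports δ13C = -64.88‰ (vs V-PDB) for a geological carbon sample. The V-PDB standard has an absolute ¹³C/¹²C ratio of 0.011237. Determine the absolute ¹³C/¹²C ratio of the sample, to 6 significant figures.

0.0105079

R_sample = R_standard × (δ13C/1000 + 1)
R_sample = 0.011237 × (-64.88/1000 + 1) = 0.011237 × 0.935120
R_sample = 0.0105079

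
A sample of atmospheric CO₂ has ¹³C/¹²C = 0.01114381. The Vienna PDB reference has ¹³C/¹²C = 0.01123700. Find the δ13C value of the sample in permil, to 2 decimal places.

-8.29 permil

δ13C = (R_sample / R_standard − 1) × 1000
R_sample / R_standard = 0.01114381 / 0.01123700 = 0.991707
δ13C = (0.991707 − 1) × 1000 = -8.293 permil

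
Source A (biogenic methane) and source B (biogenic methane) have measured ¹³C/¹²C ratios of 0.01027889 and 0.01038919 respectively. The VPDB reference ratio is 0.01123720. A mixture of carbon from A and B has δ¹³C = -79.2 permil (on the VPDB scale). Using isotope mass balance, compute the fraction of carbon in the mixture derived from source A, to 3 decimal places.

δ_A = (0.01027889/0.01123720 − 1)×1000 = (0.914720 − 1)×1000 = -85.280 permil
δ_B = (0.01038919/0.01123720 − 1)×1000 = (0.924535 − 1)×1000 = -75.465 permil
f_A = (δ_mix − δ_B)/(δ_A − δ_B) = (-79.2 − (-75.465))/(-85.280 − (-75.465))
f_A = -3.735 / -9.816 = 0.3806

0.381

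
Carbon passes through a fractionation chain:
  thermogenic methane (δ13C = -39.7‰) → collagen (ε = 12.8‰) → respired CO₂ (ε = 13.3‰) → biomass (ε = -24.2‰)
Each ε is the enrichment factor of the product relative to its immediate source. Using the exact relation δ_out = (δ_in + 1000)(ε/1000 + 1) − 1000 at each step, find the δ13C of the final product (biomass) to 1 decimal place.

step 1: δ = (-39.70 + 1000)·(12.8/1000 + 1) − 1000 = -27.41‰
step 2: δ = (-27.41 + 1000)·(13.3/1000 + 1) − 1000 = -14.47‰
step 3: δ = (-14.47 + 1000)·(-24.2/1000 + 1) − 1000 = -38.32‰

-38.3‰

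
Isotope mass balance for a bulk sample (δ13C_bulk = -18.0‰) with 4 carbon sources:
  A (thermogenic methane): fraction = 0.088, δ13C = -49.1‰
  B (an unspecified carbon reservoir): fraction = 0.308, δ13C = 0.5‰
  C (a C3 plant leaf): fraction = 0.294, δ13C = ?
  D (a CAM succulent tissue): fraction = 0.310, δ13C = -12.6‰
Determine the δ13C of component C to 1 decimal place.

Isotope mass balance: δ_bulk = Σ fᵢ·δᵢ.
-18.0 = 0.088×(-49.1) + 0.308×(0.5) + 0.294×δ_C + 0.310×(-12.6)
0.294·δ_C = -18.0 − (-8.073) = -9.927
δ_C = -9.927 / 0.294 = -33.77‰

-33.8‰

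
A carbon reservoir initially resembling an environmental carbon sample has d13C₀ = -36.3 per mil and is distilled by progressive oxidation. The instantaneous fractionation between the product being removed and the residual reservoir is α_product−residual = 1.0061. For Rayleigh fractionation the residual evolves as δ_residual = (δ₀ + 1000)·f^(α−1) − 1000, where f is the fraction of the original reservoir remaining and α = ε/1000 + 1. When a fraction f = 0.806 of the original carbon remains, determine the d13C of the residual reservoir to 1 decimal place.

Rayleigh residual: δ_res = (δ₀ + 1000)·f^(α−1) − 1000
α − 1 = 0.00610
f^(α−1) = 0.806^(0.00610) = 0.998685
δ_res = (-36.3 + 1000) × 0.998685 − 1000 = 962.433 − 1000 = -37.57 per mil

-37.6 per mil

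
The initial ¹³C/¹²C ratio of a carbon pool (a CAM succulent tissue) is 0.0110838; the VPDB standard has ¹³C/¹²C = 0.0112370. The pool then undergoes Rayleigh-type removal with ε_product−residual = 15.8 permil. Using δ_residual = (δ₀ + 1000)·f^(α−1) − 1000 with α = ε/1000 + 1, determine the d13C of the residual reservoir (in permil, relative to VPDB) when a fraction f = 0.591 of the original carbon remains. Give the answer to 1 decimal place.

δ₀ = (0.0110838/0.0112370 − 1)×1000 = (0.986366 − 1)×1000 = -13.634 permil
α − 1 = ε/1000 = 0.0158
f^(α−1) = 0.591^(0.0158) = 0.991725
δ_res = (-13.634 + 1000) × 0.991725 − 1000 = 978.204 − 1000 = -21.80 permil

-21.8 permil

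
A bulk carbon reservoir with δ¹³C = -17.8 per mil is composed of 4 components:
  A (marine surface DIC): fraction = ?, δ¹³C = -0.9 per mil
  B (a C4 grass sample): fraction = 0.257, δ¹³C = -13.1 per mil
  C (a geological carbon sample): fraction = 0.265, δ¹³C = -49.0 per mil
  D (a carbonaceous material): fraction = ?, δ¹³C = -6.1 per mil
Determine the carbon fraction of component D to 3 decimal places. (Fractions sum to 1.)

0.196

Let f_D and f_A be the unknown fractions; fractions sum to 1 so f_D + f_A = 0.478.
Mass balance: Σ fᵢ·δᵢ = δ_bulk ⇒ f_D·(-6.1) + f_A·(-0.9) = -17.8 − (-16.352) = -1.448
Substitute f_A = 0.478 − f_D:
f_D·(-6.1 − -0.9) = -1.448 − 0.478×(-0.9) = -1.018
f_D = -1.018 / -5.2 = 0.1958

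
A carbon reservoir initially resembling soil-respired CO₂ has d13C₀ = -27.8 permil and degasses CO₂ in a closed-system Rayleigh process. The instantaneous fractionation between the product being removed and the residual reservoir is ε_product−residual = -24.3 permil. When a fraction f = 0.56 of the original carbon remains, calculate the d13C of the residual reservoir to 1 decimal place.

-14.0 permil

Rayleigh residual: δ_res = (δ₀ + 1000)·f^(α−1) − 1000
α = ε/1000 + 1 = 0.97570, so α − 1 = -0.02430
f^(α−1) = 0.56^(-0.02430) = 1.014189
δ_res = (-27.8 + 1000) × 1.014189 − 1000 = 985.995 − 1000 = -14.01 permil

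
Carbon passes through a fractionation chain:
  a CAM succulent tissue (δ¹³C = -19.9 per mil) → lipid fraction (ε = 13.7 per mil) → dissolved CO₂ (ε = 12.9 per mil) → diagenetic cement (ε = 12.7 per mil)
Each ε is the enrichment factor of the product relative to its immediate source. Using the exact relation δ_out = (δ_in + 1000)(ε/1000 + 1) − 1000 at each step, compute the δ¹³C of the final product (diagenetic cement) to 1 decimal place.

step 1: δ = (-19.90 + 1000)·(13.7/1000 + 1) − 1000 = -6.47 per mil
step 2: δ = (-6.47 + 1000)·(12.9/1000 + 1) − 1000 = 6.34 per mil
step 3: δ = (6.34 + 1000)·(12.7/1000 + 1) − 1000 = 19.12 per mil

19.1 per mil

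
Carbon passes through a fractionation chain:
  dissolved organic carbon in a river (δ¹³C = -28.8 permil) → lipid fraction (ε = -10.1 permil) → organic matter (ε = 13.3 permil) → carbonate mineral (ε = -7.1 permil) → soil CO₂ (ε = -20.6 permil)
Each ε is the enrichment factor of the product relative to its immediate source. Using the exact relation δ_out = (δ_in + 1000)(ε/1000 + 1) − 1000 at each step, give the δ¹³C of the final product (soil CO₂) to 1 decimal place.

step 1: δ = (-28.80 + 1000)·(-10.1/1000 + 1) − 1000 = -38.61 permil
step 2: δ = (-38.61 + 1000)·(13.3/1000 + 1) − 1000 = -25.82 permil
step 3: δ = (-25.82 + 1000)·(-7.1/1000 + 1) − 1000 = -32.74 permil
step 4: δ = (-32.74 + 1000)·(-20.6/1000 + 1) − 1000 = -52.66 permil

-52.7 permil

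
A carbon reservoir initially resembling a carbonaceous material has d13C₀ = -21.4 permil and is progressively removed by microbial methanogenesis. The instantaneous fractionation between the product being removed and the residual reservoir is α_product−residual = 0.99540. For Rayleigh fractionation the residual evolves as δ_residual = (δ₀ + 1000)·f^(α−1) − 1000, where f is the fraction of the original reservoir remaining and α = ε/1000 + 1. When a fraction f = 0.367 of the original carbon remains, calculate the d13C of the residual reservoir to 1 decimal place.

-16.9 permil

Rayleigh residual: δ_res = (δ₀ + 1000)·f^(α−1) − 1000
α − 1 = -0.00460
f^(α−1) = 0.367^(-0.00460) = 1.004622
δ_res = (-21.4 + 1000) × 1.004622 − 1000 = 983.123 − 1000 = -16.88 permil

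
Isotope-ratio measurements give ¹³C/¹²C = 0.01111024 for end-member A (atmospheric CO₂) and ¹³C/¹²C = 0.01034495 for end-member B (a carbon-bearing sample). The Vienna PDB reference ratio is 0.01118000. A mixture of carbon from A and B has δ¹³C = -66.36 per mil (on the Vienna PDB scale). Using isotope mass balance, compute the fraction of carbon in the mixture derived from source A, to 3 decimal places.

δ_A = (0.01111024/0.01118000 − 1)×1000 = (0.993760 − 1)×1000 = -6.240 per mil
δ_B = (0.01034495/0.01118000 − 1)×1000 = (0.925309 − 1)×1000 = -74.691 per mil
f_A = (δ_mix − δ_B)/(δ_A − δ_B) = (-66.36 − (-74.691))/(-6.240 − (-74.691))
f_A = 8.331 / 68.452 = 0.1217

0.122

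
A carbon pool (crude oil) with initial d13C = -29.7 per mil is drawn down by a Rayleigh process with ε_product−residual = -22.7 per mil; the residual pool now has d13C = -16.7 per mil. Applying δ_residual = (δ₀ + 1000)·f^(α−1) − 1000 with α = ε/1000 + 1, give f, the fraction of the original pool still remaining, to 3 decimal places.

α − 1 = ε/1000 = -0.0227
(δ_res + 1000)/(δ₀ + 1000) = (-16.7 + 1000)/(-29.7 + 1000) = 983.3/970.3 = 1.013398
f = 1.013398^(1/-0.0227) = exp(ln(1.013398)/-0.0227) = exp(0.01331/-0.0227)
f = exp(-0.5863) = 0.5564

0.556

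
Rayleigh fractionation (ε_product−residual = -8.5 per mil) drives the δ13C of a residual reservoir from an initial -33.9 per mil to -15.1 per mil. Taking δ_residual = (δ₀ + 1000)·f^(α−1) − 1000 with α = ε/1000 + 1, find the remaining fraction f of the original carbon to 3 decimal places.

α − 1 = ε/1000 = -0.0085
(δ_res + 1000)/(δ₀ + 1000) = (-15.1 + 1000)/(-33.9 + 1000) = 984.9/966.1 = 1.019460
f = 1.019460^(1/-0.0085) = exp(ln(1.019460)/-0.0085) = exp(0.01927/-0.0085)
f = exp(-2.2674) = 0.1036

0.104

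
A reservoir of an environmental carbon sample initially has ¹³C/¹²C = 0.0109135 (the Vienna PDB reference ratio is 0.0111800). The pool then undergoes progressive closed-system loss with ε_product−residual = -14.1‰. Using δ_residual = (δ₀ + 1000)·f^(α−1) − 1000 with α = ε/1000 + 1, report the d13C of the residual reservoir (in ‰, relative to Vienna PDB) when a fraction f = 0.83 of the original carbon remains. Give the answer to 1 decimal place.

δ₀ = (0.0109135/0.0111800 − 1)×1000 = (0.976163 − 1)×1000 = -23.837‰
α − 1 = ε/1000 = -0.0141
f^(α−1) = 0.83^(-0.0141) = 1.002631
δ_res = (-23.837 + 1000) × 1.002631 − 1000 = 978.731 − 1000 = -21.27‰

-21.3‰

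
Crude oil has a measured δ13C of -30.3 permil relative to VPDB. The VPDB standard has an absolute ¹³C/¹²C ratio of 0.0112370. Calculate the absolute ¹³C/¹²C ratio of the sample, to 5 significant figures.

R_sample = R_standard × (δ13C/1000 + 1)
R_sample = 0.0112370 × (-30.3/1000 + 1) = 0.0112370 × 0.969700
R_sample = 0.0108965

0.010897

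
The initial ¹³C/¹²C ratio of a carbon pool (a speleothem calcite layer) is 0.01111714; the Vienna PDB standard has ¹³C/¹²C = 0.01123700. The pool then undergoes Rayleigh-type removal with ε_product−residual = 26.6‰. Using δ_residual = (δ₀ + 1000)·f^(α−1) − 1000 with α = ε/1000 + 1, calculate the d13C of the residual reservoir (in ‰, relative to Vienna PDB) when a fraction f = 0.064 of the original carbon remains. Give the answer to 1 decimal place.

-80.4‰

δ₀ = (0.01111714/0.01123700 − 1)×1000 = (0.989333 − 1)×1000 = -10.667‰
α − 1 = ε/1000 = 0.0266
f^(α−1) = 0.064^(0.0266) = 0.929489
δ_res = (-10.667 + 1000) × 0.929489 − 1000 = 919.575 − 1000 = -80.43‰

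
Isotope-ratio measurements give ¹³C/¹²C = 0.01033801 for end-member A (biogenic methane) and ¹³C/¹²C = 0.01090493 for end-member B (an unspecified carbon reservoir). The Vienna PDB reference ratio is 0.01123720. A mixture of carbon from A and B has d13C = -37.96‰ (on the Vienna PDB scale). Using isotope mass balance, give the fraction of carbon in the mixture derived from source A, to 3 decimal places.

δ_A = (0.01033801/0.01123720 − 1)×1000 = (0.919981 − 1)×1000 = -80.019‰
δ_B = (0.01090493/0.01123720 − 1)×1000 = (0.970431 − 1)×1000 = -29.569‰
f_A = (δ_mix − δ_B)/(δ_A − δ_B) = (-37.96 − (-29.569))/(-80.019 − (-29.569))
f_A = -8.391 / -50.450 = 0.1663

0.166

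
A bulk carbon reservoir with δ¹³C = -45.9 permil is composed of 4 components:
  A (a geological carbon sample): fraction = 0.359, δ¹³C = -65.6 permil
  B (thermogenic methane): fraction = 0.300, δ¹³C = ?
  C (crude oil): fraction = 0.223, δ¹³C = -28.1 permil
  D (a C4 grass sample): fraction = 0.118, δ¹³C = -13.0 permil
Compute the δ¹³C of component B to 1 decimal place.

-48.5 permil

Isotope mass balance: δ_bulk = Σ fᵢ·δᵢ.
-45.9 = 0.359×(-65.6) + 0.300×δ_B + 0.223×(-28.1) + 0.118×(-13.0)
0.300·δ_B = -45.9 − (-31.351) = -14.549
δ_B = -14.549 / 0.300 = -48.50 permil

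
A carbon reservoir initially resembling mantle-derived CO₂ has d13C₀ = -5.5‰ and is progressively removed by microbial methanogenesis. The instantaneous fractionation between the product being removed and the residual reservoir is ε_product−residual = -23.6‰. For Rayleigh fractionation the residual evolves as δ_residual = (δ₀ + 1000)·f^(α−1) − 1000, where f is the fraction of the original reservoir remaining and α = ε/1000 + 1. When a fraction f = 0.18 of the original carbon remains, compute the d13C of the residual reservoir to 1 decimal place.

35.6‰

Rayleigh residual: δ_res = (δ₀ + 1000)·f^(α−1) − 1000
α = ε/1000 + 1 = 0.97640, so α − 1 = -0.02360
f^(α−1) = 0.18^(-0.02360) = 1.041299
δ_res = (-5.5 + 1000) × 1.041299 − 1000 = 1035.572 − 1000 = 35.57‰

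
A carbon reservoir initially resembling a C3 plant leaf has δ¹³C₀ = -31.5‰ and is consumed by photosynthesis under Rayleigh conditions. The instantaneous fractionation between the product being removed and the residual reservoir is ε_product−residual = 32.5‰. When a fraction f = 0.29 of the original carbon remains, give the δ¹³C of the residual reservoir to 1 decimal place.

Rayleigh residual: δ_res = (δ₀ + 1000)·f^(α−1) − 1000
α = ε/1000 + 1 = 1.03250, so α − 1 = 0.03250
f^(α−1) = 0.29^(0.03250) = 0.960568
δ_res = (-31.5 + 1000) × 0.960568 − 1000 = 930.310 − 1000 = -69.69‰

-69.7‰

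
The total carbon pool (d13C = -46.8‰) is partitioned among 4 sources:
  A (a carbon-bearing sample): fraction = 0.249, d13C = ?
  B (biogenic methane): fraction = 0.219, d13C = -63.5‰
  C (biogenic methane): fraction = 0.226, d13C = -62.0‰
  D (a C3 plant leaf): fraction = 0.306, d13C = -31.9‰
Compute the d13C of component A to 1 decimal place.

Isotope mass balance: δ_bulk = Σ fᵢ·δᵢ.
-46.8 = 0.249×δ_A + 0.219×(-63.5) + 0.226×(-62.0) + 0.306×(-31.9)
0.249·δ_A = -46.8 − (-37.680) = -9.120
δ_A = -9.120 / 0.249 = -36.63‰

-36.6‰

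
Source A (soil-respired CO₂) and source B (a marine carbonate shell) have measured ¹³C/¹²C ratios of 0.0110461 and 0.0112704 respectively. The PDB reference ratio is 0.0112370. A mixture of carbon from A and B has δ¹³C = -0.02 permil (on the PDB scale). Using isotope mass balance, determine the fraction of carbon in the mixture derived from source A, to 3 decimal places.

0.150

δ_A = (0.0110461/0.0112370 − 1)×1000 = (0.983011 − 1)×1000 = -16.989 permil
δ_B = (0.0112704/0.0112370 − 1)×1000 = (1.002972 − 1)×1000 = 2.972 permil
f_A = (δ_mix − δ_B)/(δ_A − δ_B) = (-0.02 − (2.972))/(-16.989 − (2.972))
f_A = -2.992 / -19.961 = 0.1499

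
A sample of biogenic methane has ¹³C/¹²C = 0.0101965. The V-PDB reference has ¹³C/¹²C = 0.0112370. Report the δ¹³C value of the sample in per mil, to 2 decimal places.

δ¹³C = (R_sample / R_standard − 1) × 1000
R_sample / R_standard = 0.0101965 / 0.0112370 = 0.907404
δ¹³C = (0.907404 − 1) × 1000 = -92.596 per mil

-92.60 per mil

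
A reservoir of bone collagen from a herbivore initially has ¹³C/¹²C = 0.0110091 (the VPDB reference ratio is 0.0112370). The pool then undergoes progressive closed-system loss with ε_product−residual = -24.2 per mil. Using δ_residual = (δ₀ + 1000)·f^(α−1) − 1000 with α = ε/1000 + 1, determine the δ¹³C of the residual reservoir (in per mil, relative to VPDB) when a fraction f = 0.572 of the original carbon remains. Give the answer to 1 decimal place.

-6.9 per mil

δ₀ = (0.0110091/0.0112370 − 1)×1000 = (0.979719 − 1)×1000 = -20.281 per mil
α − 1 = ε/1000 = -0.0242
f^(α−1) = 0.572^(-0.0242) = 1.013610
δ_res = (-20.281 + 1000) × 1.013610 − 1000 = 993.053 − 1000 = -6.95 per mil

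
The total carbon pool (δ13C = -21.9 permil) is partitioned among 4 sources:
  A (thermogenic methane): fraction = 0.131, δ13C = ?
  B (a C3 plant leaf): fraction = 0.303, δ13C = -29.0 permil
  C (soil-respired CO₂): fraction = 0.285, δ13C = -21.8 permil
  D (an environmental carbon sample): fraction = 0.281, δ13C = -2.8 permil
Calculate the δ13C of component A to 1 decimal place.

-46.7 permil

Isotope mass balance: δ_bulk = Σ fᵢ·δᵢ.
-21.9 = 0.131×δ_A + 0.303×(-29.0) + 0.285×(-21.8) + 0.281×(-2.8)
0.131·δ_A = -21.9 − (-15.787) = -6.113
δ_A = -6.113 / 0.131 = -46.67 permil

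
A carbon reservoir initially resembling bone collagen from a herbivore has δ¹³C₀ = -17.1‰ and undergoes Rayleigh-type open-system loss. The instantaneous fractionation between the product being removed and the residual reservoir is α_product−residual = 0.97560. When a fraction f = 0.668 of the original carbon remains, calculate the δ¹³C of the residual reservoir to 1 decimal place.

Rayleigh residual: δ_res = (δ₀ + 1000)·f^(α−1) − 1000
α − 1 = -0.02440
f^(α−1) = 0.668^(-0.02440) = 1.009893
δ_res = (-17.1 + 1000) × 1.009893 − 1000 = 992.624 − 1000 = -7.38‰

-7.4‰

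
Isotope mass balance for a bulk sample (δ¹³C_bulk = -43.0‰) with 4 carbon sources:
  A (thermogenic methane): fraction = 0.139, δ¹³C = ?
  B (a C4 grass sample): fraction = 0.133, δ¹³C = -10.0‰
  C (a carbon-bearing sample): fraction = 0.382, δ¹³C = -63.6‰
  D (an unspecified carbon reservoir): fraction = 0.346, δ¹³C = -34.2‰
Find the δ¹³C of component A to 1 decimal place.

-39.9‰

Isotope mass balance: δ_bulk = Σ fᵢ·δᵢ.
-43.0 = 0.139×δ_A + 0.133×(-10.0) + 0.382×(-63.6) + 0.346×(-34.2)
0.139·δ_A = -43.0 − (-37.458) = -5.542
δ_A = -5.542 / 0.139 = -39.87‰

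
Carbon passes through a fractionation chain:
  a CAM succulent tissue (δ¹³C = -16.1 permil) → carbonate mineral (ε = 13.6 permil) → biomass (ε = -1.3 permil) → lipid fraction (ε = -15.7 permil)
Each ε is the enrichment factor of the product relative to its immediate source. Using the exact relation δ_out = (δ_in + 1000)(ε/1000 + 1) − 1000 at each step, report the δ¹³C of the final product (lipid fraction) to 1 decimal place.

-19.7 permil

step 1: δ = (-16.10 + 1000)·(13.6/1000 + 1) − 1000 = -2.72 permil
step 2: δ = (-2.72 + 1000)·(-1.3/1000 + 1) − 1000 = -4.02 permil
step 3: δ = (-4.02 + 1000)·(-15.7/1000 + 1) − 1000 = -19.65 permil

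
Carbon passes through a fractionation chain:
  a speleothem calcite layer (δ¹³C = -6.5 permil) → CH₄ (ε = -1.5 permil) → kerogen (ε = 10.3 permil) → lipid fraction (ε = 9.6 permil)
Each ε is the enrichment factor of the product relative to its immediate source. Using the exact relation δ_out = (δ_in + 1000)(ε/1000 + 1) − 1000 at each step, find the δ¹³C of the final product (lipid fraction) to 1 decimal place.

step 1: δ = (-6.50 + 1000)·(-1.5/1000 + 1) − 1000 = -7.99 permil
step 2: δ = (-7.99 + 1000)·(10.3/1000 + 1) − 1000 = 2.23 permil
step 3: δ = (2.23 + 1000)·(9.6/1000 + 1) − 1000 = 11.85 permil

11.8 permil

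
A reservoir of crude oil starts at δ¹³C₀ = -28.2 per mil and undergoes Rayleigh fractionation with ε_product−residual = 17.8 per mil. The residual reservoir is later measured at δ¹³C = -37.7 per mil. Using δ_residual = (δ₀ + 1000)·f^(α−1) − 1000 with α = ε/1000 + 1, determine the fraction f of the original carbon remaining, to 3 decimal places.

0.576

α − 1 = ε/1000 = 0.0178
(δ_res + 1000)/(δ₀ + 1000) = (-37.7 + 1000)/(-28.2 + 1000) = 962.3/971.8 = 0.990224
f = 0.990224^(1/0.0178) = exp(ln(0.990224)/0.0178) = exp(-0.00982/0.0178)
f = exp(-0.5519) = 0.5759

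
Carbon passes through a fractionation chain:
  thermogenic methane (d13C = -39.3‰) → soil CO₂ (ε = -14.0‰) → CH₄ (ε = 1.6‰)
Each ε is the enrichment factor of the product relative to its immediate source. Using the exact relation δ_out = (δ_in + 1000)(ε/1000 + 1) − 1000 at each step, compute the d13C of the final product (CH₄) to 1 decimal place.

step 1: δ = (-39.30 + 1000)·(-14.0/1000 + 1) − 1000 = -52.75‰
step 2: δ = (-52.75 + 1000)·(1.6/1000 + 1) − 1000 = -51.23‰

-51.2‰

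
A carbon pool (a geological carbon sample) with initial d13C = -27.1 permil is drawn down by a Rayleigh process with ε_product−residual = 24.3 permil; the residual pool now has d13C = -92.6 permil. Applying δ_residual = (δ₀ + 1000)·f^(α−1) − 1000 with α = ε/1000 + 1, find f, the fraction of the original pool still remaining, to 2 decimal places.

0.06

α − 1 = ε/1000 = 0.0243
(δ_res + 1000)/(δ₀ + 1000) = (-92.6 + 1000)/(-27.1 + 1000) = 907.4/972.9 = 0.932676
f = 0.932676^(1/0.0243) = exp(ln(0.932676)/0.0243) = exp(-0.06970/0.0243)
f = exp(-2.8682) = 0.0568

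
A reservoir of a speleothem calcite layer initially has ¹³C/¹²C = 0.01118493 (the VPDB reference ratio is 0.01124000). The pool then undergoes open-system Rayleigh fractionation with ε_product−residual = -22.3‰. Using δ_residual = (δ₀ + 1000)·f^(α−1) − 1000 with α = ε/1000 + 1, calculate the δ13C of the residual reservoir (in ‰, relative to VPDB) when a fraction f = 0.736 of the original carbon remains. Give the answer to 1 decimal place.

δ₀ = (0.01118493/0.01124000 − 1)×1000 = (0.995101 − 1)×1000 = -4.899‰
α − 1 = ε/1000 = -0.0223
f^(α−1) = 0.736^(-0.0223) = 1.006859
δ_res = (-4.899 + 1000) × 1.006859 − 1000 = 1001.926 − 1000 = 1.93‰

1.9‰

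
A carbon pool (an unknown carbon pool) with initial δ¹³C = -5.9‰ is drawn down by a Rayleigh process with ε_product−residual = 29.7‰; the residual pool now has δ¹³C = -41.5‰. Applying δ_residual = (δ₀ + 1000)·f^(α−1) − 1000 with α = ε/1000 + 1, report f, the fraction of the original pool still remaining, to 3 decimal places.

0.293

α − 1 = ε/1000 = 0.0297
(δ_res + 1000)/(δ₀ + 1000) = (-41.5 + 1000)/(-5.9 + 1000) = 958.5/994.1 = 0.964189
f = 0.964189^(1/0.0297) = exp(ln(0.964189)/0.0297) = exp(-0.03647/0.0297)
f = exp(-1.2279) = 0.2929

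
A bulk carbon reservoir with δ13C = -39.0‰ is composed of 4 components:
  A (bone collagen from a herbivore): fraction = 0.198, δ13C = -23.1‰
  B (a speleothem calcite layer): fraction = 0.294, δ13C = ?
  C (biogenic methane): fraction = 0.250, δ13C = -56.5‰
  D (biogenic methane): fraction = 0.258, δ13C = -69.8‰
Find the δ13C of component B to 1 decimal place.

Isotope mass balance: δ_bulk = Σ fᵢ·δᵢ.
-39.0 = 0.198×(-23.1) + 0.294×δ_B + 0.250×(-56.5) + 0.258×(-69.8)
0.294·δ_B = -39.0 − (-36.707) = -2.293
δ_B = -2.293 / 0.294 = -7.80‰

-7.8‰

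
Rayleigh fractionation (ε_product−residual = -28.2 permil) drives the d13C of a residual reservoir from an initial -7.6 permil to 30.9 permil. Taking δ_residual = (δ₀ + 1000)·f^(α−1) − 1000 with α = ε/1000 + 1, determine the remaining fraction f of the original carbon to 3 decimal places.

α − 1 = ε/1000 = -0.0282
(δ_res + 1000)/(δ₀ + 1000) = (30.9 + 1000)/(-7.6 + 1000) = 1030.9/992.4 = 1.038795
f = 1.038795^(1/-0.0282) = exp(ln(1.038795)/-0.0282) = exp(0.03806/-0.0282)
f = exp(-1.3497) = 0.2593

0.259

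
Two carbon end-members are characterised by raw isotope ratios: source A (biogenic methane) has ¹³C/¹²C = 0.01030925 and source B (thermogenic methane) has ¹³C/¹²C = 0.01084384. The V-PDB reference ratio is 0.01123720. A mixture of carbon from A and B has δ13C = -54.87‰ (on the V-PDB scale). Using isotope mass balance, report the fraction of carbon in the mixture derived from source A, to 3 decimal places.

0.418

δ_A = (0.01030925/0.01123720 − 1)×1000 = (0.917422 − 1)×1000 = -82.578‰
δ_B = (0.01084384/0.01123720 − 1)×1000 = (0.964995 − 1)×1000 = -35.005‰
f_A = (δ_mix − δ_B)/(δ_A − δ_B) = (-54.87 − (-35.005))/(-82.578 − (-35.005))
f_A = -19.865 / -47.573 = 0.4176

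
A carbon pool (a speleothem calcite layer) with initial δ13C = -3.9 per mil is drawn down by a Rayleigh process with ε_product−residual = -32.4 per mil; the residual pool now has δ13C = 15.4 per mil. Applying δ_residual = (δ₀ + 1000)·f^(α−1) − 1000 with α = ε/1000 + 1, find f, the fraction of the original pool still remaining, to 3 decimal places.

0.553

α − 1 = ε/1000 = -0.0324
(δ_res + 1000)/(δ₀ + 1000) = (15.4 + 1000)/(-3.9 + 1000) = 1015.4/996.1 = 1.019376
f = 1.019376^(1/-0.0324) = exp(ln(1.019376)/-0.0324) = exp(0.01919/-0.0324)
f = exp(-0.5923) = 0.5531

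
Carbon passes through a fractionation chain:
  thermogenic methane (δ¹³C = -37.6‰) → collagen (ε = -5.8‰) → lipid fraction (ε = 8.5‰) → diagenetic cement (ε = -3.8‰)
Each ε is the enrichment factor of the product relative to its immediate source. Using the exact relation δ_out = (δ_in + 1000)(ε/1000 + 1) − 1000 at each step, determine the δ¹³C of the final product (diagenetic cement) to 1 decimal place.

-38.7‰

step 1: δ = (-37.60 + 1000)·(-5.8/1000 + 1) − 1000 = -43.18‰
step 2: δ = (-43.18 + 1000)·(8.5/1000 + 1) − 1000 = -35.05‰
step 3: δ = (-35.05 + 1000)·(-3.8/1000 + 1) − 1000 = -38.72‰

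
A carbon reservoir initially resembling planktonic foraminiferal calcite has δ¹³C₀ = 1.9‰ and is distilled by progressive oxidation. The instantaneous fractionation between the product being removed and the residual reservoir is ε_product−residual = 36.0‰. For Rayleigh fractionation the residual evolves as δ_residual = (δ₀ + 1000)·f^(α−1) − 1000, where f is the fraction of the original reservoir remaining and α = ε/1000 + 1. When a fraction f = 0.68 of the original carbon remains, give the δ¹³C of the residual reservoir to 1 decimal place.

Rayleigh residual: δ_res = (δ₀ + 1000)·f^(α−1) − 1000
α = ε/1000 + 1 = 1.03600, so α − 1 = 0.03600
f^(α−1) = 0.68^(0.03600) = 0.986212
δ_res = (1.9 + 1000) × 0.986212 − 1000 = 988.086 − 1000 = -11.91‰

-11.9‰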